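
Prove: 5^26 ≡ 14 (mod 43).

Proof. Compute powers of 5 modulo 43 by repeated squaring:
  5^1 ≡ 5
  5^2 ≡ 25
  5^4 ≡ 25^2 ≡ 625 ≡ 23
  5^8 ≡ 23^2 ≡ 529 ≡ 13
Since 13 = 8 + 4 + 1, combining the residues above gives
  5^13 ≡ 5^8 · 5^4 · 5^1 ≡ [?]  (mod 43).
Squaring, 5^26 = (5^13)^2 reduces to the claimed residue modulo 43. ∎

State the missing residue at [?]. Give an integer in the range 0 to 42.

5^8 · 5^4 · 5^1 ≡ 13 · 23 · 5 = 1495.
1495 mod 43 = 33, so 5^13 ≡ 33 (mod 43).

33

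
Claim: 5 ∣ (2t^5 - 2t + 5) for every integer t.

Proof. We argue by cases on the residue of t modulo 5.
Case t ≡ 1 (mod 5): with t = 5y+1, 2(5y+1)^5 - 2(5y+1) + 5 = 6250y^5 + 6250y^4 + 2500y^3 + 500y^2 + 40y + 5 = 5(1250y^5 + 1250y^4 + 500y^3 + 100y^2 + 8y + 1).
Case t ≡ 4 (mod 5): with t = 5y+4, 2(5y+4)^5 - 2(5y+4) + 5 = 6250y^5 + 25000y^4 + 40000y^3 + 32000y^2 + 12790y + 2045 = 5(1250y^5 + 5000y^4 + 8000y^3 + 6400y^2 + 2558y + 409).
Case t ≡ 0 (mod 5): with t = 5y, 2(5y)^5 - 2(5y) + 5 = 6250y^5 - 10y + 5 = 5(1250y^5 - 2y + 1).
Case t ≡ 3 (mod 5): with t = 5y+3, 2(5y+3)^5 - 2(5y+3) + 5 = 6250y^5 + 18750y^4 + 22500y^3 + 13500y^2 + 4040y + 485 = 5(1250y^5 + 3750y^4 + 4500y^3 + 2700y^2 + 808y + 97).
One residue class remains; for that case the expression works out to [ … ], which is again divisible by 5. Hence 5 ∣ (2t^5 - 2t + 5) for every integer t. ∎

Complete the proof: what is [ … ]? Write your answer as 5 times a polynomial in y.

The residues treated are {1, 4, 0, 3}, so the missing case is t ≡ 2 (mod 5); write t = 5y+2.
Then 2(5y+2)^5 - 2(5y+2) + 5 = 6250y^5 + 12500y^4 + 10000y^3 + 4000y^2 + 790y + 65 = 5(1250y^5 + 2500y^4 + 2000y^3 + 800y^2 + 158y + 13).

5(1250y^5 + 2500y^4 + 2000y^3 + 800y^2 + 158y + 13)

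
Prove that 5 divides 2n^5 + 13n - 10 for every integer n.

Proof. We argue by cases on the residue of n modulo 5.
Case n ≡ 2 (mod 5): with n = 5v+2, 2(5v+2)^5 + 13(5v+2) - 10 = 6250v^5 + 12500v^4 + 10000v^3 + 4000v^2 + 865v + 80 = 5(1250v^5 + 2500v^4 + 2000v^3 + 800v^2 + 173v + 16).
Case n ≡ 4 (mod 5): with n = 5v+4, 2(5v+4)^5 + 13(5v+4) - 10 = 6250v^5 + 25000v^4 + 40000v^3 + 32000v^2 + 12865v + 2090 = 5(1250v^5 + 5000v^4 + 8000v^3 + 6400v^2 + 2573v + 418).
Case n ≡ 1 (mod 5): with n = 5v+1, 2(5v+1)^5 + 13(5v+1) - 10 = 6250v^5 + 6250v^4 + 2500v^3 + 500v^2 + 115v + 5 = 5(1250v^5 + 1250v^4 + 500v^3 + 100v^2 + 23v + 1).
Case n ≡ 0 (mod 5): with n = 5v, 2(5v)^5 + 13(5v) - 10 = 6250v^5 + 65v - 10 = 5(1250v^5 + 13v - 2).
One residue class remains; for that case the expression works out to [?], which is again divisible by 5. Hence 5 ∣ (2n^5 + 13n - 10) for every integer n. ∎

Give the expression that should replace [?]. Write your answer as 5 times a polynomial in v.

5(1250v^5 + 3750v^4 + 4500v^3 + 2700v^2 + 823v + 103)

Only n ≡ 3 (mod 5) is unaccounted for. Put n = 5v+3:
2(5v+3)^5 + 13(5v+3) - 10 expands to 6250v^5 + 18750v^4 + 22500v^3 + 13500v^2 + 4115v + 515,
and factoring out 5 leaves 5(1250v^5 + 3750v^4 + 4500v^3 + 2700v^2 + 823v + 103).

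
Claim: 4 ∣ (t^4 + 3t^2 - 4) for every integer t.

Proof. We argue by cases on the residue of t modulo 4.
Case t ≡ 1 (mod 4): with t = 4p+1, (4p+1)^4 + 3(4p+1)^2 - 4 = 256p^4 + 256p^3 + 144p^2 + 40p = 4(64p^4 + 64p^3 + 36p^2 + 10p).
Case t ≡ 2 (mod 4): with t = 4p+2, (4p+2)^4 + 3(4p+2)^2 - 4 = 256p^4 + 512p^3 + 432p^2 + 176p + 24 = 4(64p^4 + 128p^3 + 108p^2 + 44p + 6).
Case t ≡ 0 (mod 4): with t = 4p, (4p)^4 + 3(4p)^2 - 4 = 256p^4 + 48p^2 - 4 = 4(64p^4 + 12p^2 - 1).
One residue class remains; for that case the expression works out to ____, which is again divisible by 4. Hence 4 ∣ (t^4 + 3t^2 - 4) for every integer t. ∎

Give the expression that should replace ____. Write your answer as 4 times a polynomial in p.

Only t ≡ 3 (mod 4) is unaccounted for. Put t = 4p+3:
(4p+3)^4 + 3(4p+3)^2 - 4 expands to 256p^4 + 768p^3 + 912p^2 + 504p + 104,
and factoring out 4 leaves 4(64p^4 + 192p^3 + 228p^2 + 126p + 26).

4(64p^4 + 192p^3 + 228p^2 + 126p + 26)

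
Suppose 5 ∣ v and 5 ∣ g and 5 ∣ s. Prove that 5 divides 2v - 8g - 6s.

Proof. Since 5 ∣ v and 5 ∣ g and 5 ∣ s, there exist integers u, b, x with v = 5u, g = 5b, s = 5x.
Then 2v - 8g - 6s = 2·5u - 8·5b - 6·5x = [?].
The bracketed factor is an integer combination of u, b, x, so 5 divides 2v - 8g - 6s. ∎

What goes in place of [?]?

Pull the common 5 out of every term: 2·5u - 8·5b - 6·5x = 5(-8b + 2u - 6x).
-8b + 2u - 6x is an integer, which exhibits the divisibility.

5(-8b + 2u - 6x)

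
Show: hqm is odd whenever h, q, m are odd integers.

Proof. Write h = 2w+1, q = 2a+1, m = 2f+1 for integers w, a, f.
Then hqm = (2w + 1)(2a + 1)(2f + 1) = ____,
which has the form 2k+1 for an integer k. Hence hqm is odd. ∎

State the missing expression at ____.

2(4afw + 2af + 2aw + a + 2fw + f + w) + 1

Expanding: (2w + 1)(2a + 1)(2f + 1) = 8afw + 4af + 4aw + 2a + 4fw + 2f + 2w + 1.
Every term except the constant is even, so this is 2(4afw + 2af + 2aw + a + 2fw + f + w) + 1,
and 4afw + 2af + 2aw + a + 2fw + f + w ∈ ℤ gives the required form.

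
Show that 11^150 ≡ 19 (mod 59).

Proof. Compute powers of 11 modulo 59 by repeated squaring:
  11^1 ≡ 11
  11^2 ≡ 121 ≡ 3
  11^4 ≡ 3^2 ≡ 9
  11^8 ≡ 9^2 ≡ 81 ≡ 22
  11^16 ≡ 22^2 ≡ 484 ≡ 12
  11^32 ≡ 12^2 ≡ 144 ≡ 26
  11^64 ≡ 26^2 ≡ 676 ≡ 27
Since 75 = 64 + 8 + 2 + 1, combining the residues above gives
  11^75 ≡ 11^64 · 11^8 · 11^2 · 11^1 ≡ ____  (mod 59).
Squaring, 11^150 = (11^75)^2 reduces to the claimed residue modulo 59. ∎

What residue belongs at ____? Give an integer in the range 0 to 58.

Multiply the listed residues: 27 · 22 · 3 · 11 = 594 → 1782 → 19602.
Reducing modulo 59: 19602 = 332·59 + 14, so 11^75 ≡ 14.

14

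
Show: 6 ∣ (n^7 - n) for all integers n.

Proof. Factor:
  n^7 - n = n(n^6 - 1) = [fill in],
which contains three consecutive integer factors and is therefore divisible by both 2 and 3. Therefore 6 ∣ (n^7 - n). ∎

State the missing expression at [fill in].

n^6 - 1 = (n^2 - 1)(n^4 + n^2 + 1), and n^2 - 1 = (n-1)(n+1).
So n(n^6 - 1) = (n - 1)n(n + 1)(n^4 + n^2 + 1).

(n - 1)n(n + 1)(n^4 + n^2 + 1)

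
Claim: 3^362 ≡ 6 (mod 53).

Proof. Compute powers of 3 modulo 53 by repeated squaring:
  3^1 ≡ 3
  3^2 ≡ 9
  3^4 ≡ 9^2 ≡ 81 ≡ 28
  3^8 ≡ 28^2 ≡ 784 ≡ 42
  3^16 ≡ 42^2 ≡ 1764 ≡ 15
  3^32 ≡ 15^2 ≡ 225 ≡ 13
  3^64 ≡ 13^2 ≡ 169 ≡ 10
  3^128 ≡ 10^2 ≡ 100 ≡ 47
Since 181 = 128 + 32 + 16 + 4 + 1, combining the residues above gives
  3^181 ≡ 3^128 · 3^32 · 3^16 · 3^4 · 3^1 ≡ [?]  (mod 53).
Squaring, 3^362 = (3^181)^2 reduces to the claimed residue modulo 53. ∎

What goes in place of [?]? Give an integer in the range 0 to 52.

3^128 · 3^32 · 3^16 · 3^4 · 3^1 ≡ 47 · 13 · 15 · 28 · 3 = 769860.
769860 mod 53 = 35, so 3^181 ≡ 35 (mod 53).

35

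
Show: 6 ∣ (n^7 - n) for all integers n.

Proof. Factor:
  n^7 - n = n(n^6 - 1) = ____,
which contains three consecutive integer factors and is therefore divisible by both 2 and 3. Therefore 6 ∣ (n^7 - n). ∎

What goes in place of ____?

n^6 - 1 = (n^2 - 1)(n^4 + n^2 + 1), and n^2 - 1 = (n-1)(n+1).
So n(n^6 - 1) = (n - 1)n(n + 1)(n^4 + n^2 + 1).

(n - 1)n(n + 1)(n^4 + n^2 + 1)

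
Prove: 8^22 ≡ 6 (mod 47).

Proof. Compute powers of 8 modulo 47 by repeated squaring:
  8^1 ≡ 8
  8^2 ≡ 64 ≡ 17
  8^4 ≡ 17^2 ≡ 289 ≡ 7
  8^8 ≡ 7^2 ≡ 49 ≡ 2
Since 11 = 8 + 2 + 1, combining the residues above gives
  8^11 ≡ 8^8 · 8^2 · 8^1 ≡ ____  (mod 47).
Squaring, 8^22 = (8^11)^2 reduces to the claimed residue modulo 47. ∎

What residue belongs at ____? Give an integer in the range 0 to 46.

37

8^8 · 8^2 · 8^1 ≡ 2 · 17 · 8 = 272.
272 mod 47 = 37, so 8^11 ≡ 37 (mod 47).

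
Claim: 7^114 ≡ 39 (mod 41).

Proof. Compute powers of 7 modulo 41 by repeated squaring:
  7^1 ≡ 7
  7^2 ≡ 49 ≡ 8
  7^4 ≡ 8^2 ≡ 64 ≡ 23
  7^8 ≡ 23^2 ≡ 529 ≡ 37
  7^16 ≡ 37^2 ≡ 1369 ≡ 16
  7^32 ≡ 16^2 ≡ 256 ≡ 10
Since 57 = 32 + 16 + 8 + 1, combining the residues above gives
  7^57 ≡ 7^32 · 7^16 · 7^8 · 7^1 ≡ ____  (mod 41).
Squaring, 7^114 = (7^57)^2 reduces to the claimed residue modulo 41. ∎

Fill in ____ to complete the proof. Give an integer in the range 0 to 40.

30

Multiply the listed residues: 10 · 16 · 37 · 7 = 160 → 5920 → 41440.
Reducing modulo 41: 41440 = 1010·41 + 30, so 7^57 ≡ 30.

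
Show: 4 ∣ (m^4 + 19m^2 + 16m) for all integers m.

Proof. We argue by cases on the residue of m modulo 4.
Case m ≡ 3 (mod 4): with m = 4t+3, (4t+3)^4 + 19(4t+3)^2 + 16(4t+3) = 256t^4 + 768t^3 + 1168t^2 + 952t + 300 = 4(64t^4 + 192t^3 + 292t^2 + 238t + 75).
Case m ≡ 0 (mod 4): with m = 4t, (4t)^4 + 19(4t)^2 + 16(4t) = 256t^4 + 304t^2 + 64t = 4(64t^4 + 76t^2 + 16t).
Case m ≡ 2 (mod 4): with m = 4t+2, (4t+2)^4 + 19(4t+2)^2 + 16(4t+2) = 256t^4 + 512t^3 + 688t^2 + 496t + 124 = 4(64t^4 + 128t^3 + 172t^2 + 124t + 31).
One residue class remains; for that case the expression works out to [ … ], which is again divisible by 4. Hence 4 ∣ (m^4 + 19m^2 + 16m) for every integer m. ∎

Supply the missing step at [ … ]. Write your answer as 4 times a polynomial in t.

4(64t^4 + 64t^3 + 100t^2 + 58t + 9)

Only m ≡ 1 (mod 4) is unaccounted for. Put m = 4t+1:
(4t+1)^4 + 19(4t+1)^2 + 16(4t+1) expands to 256t^4 + 256t^3 + 400t^2 + 232t + 36,
and factoring out 4 leaves 4(64t^4 + 64t^3 + 100t^2 + 58t + 9).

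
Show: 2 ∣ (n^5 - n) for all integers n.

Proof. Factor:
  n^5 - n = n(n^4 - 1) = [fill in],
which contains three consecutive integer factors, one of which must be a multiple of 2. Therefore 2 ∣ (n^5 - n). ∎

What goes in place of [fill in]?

n^4 - 1 = (n^2 - 1)(n^2 + 1), and n^2 - 1 = (n-1)(n+1).
So n(n^4 - 1) = (n - 1)n(n + 1)(n^2 + 1).

(n - 1)n(n + 1)(n^2 + 1)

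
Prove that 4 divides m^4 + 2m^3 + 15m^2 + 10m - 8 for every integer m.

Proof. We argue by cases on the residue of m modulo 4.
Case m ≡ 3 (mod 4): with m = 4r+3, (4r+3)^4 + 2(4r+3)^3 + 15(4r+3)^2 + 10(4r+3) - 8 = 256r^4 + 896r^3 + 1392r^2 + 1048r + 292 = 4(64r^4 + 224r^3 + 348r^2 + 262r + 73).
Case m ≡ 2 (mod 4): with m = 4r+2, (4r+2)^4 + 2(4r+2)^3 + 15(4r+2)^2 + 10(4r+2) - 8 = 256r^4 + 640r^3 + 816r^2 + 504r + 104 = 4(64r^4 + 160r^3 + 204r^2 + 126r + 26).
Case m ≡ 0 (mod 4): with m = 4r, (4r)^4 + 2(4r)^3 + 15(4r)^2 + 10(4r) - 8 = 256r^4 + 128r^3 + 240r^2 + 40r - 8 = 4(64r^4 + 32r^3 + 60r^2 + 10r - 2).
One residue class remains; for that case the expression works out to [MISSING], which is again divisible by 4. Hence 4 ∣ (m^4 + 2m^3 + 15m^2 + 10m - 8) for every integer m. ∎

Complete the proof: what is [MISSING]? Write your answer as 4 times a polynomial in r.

4(64r^4 + 96r^3 + 108r^2 + 50r + 5)

The residues treated are {3, 2, 0}, so the missing case is m ≡ 1 (mod 4); write m = 4r+1.
Then (4r+1)^4 + 2(4r+1)^3 + 15(4r+1)^2 + 10(4r+1) - 8 = 256r^4 + 384r^3 + 432r^2 + 200r + 20 = 4(64r^4 + 96r^3 + 108r^2 + 50r + 5).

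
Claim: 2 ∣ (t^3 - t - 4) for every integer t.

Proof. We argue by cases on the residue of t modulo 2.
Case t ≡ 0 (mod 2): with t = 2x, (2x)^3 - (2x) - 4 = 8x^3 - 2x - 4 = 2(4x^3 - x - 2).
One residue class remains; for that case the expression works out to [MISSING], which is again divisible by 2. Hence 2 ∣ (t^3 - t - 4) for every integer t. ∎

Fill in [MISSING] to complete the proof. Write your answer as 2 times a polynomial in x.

The residues treated are {0}, so the missing case is t ≡ 1 (mod 2); write t = 2x+1.
Then (2x+1)^3 - (2x+1) - 4 = 8x^3 + 12x^2 + 4x - 4 = 2(4x^3 + 6x^2 + 2x - 2).

2(4x^3 + 6x^2 + 2x - 2)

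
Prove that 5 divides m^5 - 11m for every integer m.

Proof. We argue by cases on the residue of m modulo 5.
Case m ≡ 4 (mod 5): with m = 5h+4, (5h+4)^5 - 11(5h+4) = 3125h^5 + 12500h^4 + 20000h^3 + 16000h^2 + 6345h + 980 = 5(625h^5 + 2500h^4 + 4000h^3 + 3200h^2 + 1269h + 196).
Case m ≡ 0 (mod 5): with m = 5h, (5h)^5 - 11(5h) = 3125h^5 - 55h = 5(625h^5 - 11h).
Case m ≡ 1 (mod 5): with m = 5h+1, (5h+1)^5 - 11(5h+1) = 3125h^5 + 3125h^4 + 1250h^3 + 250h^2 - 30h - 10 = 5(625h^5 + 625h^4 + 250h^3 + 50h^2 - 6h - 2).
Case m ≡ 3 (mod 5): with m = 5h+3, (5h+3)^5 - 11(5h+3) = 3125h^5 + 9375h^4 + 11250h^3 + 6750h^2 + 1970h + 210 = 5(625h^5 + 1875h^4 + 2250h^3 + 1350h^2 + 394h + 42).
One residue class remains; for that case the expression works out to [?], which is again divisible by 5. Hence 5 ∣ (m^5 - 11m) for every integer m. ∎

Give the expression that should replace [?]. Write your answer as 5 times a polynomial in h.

5(625h^5 + 1250h^4 + 1000h^3 + 400h^2 + 69h + 2)

The residues treated are {4, 0, 1, 3}, so the missing case is m ≡ 2 (mod 5); write m = 5h+2.
Then (5h+2)^5 - 11(5h+2) = 3125h^5 + 6250h^4 + 5000h^3 + 2000h^2 + 345h + 10 = 5(625h^5 + 1250h^4 + 1000h^3 + 400h^2 + 69h + 2).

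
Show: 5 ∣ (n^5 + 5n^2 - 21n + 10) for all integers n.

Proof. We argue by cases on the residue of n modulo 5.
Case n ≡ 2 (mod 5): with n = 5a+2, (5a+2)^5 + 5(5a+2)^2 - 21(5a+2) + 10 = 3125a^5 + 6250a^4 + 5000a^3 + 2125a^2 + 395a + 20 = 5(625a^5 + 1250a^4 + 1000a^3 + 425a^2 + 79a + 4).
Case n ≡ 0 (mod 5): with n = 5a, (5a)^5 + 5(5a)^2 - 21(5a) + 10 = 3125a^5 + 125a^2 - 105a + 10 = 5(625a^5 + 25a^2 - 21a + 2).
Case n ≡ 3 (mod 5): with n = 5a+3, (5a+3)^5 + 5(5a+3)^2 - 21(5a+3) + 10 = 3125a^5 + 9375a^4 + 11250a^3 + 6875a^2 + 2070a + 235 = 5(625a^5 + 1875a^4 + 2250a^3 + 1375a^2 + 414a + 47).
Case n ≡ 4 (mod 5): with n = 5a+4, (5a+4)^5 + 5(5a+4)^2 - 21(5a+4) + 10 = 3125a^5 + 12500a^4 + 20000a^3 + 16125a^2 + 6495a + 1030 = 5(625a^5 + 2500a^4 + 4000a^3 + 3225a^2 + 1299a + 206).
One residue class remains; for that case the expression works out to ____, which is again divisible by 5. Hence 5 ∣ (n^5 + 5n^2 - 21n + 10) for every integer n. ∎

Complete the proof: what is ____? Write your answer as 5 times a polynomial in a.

5(625a^5 + 625a^4 + 250a^3 + 75a^2 - 6a - 1)

Only n ≡ 1 (mod 5) is unaccounted for. Put n = 5a+1:
(5a+1)^5 + 5(5a+1)^2 - 21(5a+1) + 10 expands to 3125a^5 + 3125a^4 + 1250a^3 + 375a^2 - 30a - 5,
and factoring out 5 leaves 5(625a^5 + 625a^4 + 250a^3 + 75a^2 - 6a - 1).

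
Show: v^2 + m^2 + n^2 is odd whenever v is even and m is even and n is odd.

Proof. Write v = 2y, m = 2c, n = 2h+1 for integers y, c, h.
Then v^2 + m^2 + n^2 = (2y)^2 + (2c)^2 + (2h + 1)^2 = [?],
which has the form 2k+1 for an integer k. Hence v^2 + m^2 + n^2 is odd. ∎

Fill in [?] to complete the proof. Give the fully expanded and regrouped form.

2(2c^2 + 2h^2 + 2h + 2y^2) + 1

(2y)^2 + (2c)^2 + (2h + 1)^2 = 4c^2 + 4h^2 + 4h + 4y^2 + 1
= 2(2c^2 + 2h^2 + 2h + 2y^2) + 1.
Since 2c^2 + 2h^2 + 2h + 2y^2 is an integer, the sum of squares is of the form 2k+1 for an integer k.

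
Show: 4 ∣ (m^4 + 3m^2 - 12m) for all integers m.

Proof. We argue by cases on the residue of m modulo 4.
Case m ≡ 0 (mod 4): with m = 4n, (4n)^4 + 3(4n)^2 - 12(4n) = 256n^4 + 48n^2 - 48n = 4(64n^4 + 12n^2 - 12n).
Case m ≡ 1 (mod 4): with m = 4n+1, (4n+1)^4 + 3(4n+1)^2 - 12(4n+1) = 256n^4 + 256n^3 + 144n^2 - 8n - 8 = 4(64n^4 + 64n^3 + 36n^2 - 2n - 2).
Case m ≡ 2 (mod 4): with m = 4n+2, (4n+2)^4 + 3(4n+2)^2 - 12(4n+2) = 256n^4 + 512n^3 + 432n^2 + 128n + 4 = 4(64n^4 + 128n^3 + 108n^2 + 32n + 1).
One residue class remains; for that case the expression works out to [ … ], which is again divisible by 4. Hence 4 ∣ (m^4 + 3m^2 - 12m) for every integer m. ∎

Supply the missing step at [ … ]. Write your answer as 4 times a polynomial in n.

4(64n^4 + 192n^3 + 228n^2 + 114n + 18)

Only m ≡ 3 (mod 4) is unaccounted for. Put m = 4n+3:
(4n+3)^4 + 3(4n+3)^2 - 12(4n+3) expands to 256n^4 + 768n^3 + 912n^2 + 456n + 72,
and factoring out 4 leaves 4(64n^4 + 192n^3 + 228n^2 + 114n + 18).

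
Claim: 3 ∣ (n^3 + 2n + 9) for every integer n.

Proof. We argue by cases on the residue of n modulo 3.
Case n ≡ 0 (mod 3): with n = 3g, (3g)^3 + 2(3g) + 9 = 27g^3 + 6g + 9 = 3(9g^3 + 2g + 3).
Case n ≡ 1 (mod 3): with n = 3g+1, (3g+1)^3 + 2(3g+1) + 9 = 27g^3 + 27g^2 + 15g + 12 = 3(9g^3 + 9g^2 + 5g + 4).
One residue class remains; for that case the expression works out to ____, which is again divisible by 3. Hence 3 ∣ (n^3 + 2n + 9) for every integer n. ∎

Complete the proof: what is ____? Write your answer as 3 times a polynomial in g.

3(9g^3 + 18g^2 + 14g + 7)

The residues treated are {0, 1}, so the missing case is n ≡ 2 (mod 3); write n = 3g+2.
Then (3g+2)^3 + 2(3g+2) + 9 = 27g^3 + 54g^2 + 42g + 21 = 3(9g^3 + 18g^2 + 14g + 7).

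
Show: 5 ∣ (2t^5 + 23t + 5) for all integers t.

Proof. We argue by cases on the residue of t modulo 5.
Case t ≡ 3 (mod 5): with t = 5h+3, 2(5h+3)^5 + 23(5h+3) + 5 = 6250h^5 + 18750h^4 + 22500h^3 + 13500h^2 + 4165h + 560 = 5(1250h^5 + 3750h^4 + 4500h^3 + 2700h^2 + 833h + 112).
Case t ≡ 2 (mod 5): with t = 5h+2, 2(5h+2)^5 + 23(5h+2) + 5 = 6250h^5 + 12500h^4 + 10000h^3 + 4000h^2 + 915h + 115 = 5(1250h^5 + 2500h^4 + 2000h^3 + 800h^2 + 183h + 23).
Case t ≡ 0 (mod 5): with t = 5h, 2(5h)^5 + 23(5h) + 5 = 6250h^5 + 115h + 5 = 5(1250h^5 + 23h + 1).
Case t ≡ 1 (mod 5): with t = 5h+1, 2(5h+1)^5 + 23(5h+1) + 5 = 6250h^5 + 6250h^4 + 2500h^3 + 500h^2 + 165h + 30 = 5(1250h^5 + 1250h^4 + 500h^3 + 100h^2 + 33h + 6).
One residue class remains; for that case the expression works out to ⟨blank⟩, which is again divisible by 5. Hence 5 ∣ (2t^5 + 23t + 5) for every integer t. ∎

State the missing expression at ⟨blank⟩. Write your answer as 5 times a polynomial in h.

The residues treated are {3, 2, 0, 1}, so the missing case is t ≡ 4 (mod 5); write t = 5h+4.
Then 2(5h+4)^5 + 23(5h+4) + 5 = 6250h^5 + 25000h^4 + 40000h^3 + 32000h^2 + 12915h + 2145 = 5(1250h^5 + 5000h^4 + 8000h^3 + 6400h^2 + 2583h + 429).

5(1250h^5 + 5000h^4 + 8000h^3 + 6400h^2 + 2583h + 429)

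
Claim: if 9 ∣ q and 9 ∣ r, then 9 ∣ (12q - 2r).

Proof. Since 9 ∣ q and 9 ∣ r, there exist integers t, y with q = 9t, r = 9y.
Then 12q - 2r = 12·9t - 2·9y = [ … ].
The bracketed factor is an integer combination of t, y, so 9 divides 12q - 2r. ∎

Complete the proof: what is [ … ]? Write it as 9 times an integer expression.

Each term has a factor of 9: 12·9t - 2·9y = 9·(12t - 2y).
Since 12t - 2y is an integer, 9 ∣ (12q - 2r).

9(12t - 2y)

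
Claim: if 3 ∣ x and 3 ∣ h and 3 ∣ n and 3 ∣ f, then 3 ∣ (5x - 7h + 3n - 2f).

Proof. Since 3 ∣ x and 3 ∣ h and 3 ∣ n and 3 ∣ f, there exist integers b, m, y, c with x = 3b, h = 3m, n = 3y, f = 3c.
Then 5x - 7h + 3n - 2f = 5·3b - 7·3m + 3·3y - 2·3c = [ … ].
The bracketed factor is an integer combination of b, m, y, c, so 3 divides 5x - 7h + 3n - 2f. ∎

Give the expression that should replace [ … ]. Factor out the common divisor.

3(5b - 2c - 7m + 3y)

Pull the common 3 out of every term: 5·3b - 7·3m + 3·3y - 2·3c = 3(5b - 2c - 7m + 3y).
5b - 2c - 7m + 3y is an integer, which exhibits the divisibility.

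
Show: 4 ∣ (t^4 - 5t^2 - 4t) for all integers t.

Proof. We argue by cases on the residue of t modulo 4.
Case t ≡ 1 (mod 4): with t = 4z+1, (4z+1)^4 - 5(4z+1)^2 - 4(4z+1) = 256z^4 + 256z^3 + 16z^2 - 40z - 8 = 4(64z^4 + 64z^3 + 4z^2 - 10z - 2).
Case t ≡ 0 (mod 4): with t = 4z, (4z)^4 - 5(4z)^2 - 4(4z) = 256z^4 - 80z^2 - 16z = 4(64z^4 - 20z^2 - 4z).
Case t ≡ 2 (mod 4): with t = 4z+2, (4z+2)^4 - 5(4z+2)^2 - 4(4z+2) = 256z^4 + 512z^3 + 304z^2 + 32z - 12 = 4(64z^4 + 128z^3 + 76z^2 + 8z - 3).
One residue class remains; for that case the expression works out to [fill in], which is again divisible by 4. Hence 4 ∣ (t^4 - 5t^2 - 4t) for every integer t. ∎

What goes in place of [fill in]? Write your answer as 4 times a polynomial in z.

Only t ≡ 3 (mod 4) is unaccounted for. Put t = 4z+3:
(4z+3)^4 - 5(4z+3)^2 - 4(4z+3) expands to 256z^4 + 768z^3 + 784z^2 + 296z + 24,
and factoring out 4 leaves 4(64z^4 + 192z^3 + 196z^2 + 74z + 6).

4(64z^4 + 192z^3 + 196z^2 + 74z + 6)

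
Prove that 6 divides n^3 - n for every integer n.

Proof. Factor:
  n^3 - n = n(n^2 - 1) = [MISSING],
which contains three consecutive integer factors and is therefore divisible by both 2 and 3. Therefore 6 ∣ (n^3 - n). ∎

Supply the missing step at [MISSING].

(n - 1)n(n + 1)

n(n^2 - 1) = n(n - 1)(n + 1) = (n - 1)n(n + 1).
These three factors are consecutive integers, so their product is divisible by 6.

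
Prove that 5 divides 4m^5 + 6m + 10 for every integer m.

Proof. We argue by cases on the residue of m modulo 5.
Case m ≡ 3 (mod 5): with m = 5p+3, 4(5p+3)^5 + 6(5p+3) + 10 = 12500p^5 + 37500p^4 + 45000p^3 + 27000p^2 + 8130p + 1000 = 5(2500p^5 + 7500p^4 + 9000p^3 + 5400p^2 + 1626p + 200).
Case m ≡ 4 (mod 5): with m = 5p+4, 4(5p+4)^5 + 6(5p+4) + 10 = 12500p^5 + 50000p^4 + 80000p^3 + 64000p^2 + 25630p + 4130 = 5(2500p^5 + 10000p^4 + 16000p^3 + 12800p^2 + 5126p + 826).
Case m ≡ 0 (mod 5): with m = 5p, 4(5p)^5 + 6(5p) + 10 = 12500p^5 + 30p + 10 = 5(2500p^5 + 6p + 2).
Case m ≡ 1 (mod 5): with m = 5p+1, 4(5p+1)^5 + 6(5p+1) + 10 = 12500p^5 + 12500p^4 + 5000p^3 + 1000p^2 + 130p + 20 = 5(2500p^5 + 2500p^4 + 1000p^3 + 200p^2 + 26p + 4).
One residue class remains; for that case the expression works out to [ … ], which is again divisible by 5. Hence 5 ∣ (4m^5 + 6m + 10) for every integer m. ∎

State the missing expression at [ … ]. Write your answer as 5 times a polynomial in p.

Only m ≡ 2 (mod 5) is unaccounted for. Put m = 5p+2:
4(5p+2)^5 + 6(5p+2) + 10 expands to 12500p^5 + 25000p^4 + 20000p^3 + 8000p^2 + 1630p + 150,
and factoring out 5 leaves 5(2500p^5 + 5000p^4 + 4000p^3 + 1600p^2 + 326p + 30).

5(2500p^5 + 5000p^4 + 4000p^3 + 1600p^2 + 326p + 30)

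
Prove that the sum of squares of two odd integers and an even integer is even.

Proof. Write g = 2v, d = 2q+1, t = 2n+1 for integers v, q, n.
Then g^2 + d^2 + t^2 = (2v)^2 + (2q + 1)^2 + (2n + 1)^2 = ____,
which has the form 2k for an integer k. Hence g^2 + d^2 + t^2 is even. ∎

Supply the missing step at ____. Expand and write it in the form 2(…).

2(2n^2 + 2n + 2q^2 + 2q + 2v^2 + 1)

(2v)^2 + (2q + 1)^2 + (2n + 1)^2 = 4n^2 + 4n + 4q^2 + 4q + 4v^2 + 2
= 2(2n^2 + 2n + 2q^2 + 2q + 2v^2 + 1).
Since 2n^2 + 2n + 2q^2 + 2q + 2v^2 + 1 is an integer, the sum of squares is of the form 2k for an integer k.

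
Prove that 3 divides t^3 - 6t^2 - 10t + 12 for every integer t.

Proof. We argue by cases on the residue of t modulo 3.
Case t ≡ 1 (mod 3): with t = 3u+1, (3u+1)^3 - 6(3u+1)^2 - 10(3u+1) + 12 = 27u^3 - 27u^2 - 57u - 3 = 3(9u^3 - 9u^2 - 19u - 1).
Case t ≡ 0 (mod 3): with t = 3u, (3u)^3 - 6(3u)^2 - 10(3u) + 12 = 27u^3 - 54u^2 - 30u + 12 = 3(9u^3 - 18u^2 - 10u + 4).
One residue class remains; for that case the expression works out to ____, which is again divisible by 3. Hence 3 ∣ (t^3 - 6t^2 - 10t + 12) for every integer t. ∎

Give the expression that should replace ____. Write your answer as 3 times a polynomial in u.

3(9u^3 - 22u - 8)

The residues treated are {1, 0}, so the missing case is t ≡ 2 (mod 3); write t = 3u+2.
Then (3u+2)^3 - 6(3u+2)^2 - 10(3u+2) + 12 = 27u^3 - 66u - 24 = 3(9u^3 - 22u - 8).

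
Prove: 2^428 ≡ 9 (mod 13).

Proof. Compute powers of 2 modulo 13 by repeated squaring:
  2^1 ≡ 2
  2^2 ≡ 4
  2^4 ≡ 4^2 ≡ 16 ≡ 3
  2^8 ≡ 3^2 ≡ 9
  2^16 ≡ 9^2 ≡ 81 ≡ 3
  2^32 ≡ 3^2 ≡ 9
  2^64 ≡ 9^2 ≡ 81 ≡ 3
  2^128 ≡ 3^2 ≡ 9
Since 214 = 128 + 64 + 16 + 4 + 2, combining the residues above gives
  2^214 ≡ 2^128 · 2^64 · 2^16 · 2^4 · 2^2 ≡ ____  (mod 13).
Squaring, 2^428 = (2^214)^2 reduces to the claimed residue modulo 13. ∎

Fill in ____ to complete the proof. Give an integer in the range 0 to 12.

10

Multiply the listed residues: 9 · 3 · 3 · 3 · 4 = 27 → 81 → 243 → 972.
Reducing modulo 13: 972 = 74·13 + 10, so 2^214 ≡ 10.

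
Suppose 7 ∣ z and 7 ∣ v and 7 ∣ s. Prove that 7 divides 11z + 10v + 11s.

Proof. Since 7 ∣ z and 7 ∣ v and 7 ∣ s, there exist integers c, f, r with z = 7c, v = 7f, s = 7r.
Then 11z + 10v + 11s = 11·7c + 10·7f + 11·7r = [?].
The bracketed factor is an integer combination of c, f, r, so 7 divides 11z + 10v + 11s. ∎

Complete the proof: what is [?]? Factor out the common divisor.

7(11c + 10f + 11r)

Each term has a factor of 7: 11·7c + 10·7f + 11·7r = 7·(11c + 10f + 11r).
Since 11c + 10f + 11r is an integer, 7 ∣ (11z + 10v + 11s).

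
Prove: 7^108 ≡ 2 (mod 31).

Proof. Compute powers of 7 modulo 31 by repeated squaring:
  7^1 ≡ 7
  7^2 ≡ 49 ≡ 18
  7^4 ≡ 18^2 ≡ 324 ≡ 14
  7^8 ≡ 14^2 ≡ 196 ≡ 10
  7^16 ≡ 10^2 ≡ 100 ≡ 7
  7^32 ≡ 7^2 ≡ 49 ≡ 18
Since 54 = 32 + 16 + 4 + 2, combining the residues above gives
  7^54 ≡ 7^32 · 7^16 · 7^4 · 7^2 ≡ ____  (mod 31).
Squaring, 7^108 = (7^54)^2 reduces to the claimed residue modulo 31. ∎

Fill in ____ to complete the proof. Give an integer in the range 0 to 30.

8

Multiply the listed residues: 18 · 7 · 14 · 18 = 126 → 1764 → 31752.
Reducing modulo 31: 31752 = 1024·31 + 8, so 7^54 ≡ 8.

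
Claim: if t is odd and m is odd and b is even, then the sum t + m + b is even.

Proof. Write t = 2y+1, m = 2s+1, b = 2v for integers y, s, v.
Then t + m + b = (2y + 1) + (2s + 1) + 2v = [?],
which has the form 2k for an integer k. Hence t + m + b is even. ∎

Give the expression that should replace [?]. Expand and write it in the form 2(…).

Expanding: (2y + 1) + (2s + 1) + 2v = 2s + 2v + 2y + 2.
Every term is even; pulling out the factor of 2 gives 2(s + v + y + 1).

2(s + v + y + 1)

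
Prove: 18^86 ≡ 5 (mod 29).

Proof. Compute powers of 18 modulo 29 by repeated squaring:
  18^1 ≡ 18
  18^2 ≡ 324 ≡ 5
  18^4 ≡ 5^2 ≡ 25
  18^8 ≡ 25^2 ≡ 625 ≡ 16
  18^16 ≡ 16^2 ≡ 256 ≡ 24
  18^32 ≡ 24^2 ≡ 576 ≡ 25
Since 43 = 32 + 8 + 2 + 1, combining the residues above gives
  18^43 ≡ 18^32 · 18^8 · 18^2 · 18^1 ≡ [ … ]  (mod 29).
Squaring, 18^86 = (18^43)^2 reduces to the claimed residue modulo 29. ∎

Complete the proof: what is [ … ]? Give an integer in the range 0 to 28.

11

Multiply the listed residues: 25 · 16 · 5 · 18 = 400 → 2000 → 36000.
Reducing modulo 29: 36000 = 1241·29 + 11, so 18^43 ≡ 11.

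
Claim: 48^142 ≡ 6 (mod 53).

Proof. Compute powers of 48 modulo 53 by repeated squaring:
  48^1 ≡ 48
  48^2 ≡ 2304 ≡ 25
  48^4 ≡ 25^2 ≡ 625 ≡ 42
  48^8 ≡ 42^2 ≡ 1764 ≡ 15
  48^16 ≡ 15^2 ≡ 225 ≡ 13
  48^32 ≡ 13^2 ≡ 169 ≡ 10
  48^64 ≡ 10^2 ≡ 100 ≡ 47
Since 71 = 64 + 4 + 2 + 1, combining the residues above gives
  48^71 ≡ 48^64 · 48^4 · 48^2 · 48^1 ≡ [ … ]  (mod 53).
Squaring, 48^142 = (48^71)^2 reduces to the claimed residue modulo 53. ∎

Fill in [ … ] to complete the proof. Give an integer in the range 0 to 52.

48^64 · 48^4 · 48^2 · 48^1 ≡ 47 · 42 · 25 · 48 = 2368800.
2368800 mod 53 = 18, so 48^71 ≡ 18 (mod 53).

18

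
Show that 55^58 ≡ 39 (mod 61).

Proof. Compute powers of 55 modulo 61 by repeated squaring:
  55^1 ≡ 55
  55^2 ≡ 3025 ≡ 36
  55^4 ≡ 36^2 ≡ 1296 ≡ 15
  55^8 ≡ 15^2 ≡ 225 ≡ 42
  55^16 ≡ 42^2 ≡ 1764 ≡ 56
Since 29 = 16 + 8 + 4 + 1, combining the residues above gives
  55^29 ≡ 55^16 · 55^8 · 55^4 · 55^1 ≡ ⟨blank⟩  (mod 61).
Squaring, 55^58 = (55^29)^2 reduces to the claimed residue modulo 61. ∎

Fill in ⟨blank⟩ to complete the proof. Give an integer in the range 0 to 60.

Multiply the listed residues: 56 · 42 · 15 · 55 = 2352 → 35280 → 1940400.
Reducing modulo 61: 1940400 = 31809·61 + 51, so 55^29 ≡ 51.

51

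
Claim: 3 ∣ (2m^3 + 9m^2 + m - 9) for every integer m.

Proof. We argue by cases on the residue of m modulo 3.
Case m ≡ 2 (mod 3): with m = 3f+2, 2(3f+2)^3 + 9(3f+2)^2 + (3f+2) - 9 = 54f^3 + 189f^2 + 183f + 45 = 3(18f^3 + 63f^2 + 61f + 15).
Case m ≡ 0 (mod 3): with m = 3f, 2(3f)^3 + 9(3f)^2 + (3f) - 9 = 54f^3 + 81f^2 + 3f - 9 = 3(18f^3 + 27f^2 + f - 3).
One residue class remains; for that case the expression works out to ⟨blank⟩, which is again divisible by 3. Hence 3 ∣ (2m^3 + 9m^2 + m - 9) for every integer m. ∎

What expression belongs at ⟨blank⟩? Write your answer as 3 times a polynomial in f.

3(18f^3 + 45f^2 + 25f + 1)

The residues treated are {2, 0}, so the missing case is m ≡ 1 (mod 3); write m = 3f+1.
Then 2(3f+1)^3 + 9(3f+1)^2 + (3f+1) - 9 = 54f^3 + 135f^2 + 75f + 3 = 3(18f^3 + 45f^2 + 25f + 1).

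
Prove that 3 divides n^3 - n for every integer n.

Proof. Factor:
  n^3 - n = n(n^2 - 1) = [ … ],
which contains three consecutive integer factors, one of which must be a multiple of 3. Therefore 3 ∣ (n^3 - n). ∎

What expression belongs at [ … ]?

n(n^2 - 1) = n(n - 1)(n + 1) = (n - 1)n(n + 1).
These three factors are consecutive integers, so their product is divisible by 3.

(n - 1)n(n + 1)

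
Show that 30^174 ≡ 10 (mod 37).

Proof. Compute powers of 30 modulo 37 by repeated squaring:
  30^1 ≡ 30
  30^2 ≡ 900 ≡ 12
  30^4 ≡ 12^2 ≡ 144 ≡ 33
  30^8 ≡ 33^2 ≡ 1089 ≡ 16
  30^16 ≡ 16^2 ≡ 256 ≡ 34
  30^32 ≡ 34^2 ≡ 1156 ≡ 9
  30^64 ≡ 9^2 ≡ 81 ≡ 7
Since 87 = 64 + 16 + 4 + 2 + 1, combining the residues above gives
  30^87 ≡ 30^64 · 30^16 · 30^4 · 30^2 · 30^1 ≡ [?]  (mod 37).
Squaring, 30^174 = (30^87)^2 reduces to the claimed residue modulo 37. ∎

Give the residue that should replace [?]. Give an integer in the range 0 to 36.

Multiply the listed residues: 7 · 34 · 33 · 12 · 30 = 238 → 7854 → 94248 → 2827440.
Reducing modulo 37: 2827440 = 76417·37 + 11, so 30^87 ≡ 11.

11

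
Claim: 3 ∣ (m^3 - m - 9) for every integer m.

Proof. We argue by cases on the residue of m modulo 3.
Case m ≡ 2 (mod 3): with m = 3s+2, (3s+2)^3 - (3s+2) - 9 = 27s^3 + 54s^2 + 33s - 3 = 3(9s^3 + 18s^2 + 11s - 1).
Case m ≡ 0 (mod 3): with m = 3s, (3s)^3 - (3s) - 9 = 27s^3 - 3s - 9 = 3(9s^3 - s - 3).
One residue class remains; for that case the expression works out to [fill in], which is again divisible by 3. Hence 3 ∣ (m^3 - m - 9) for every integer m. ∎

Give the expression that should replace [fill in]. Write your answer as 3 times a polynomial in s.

The residues treated are {2, 0}, so the missing case is m ≡ 1 (mod 3); write m = 3s+1.
Then (3s+1)^3 - (3s+1) - 9 = 27s^3 + 27s^2 + 6s - 9 = 3(9s^3 + 9s^2 + 2s - 3).

3(9s^3 + 9s^2 + 2s - 3)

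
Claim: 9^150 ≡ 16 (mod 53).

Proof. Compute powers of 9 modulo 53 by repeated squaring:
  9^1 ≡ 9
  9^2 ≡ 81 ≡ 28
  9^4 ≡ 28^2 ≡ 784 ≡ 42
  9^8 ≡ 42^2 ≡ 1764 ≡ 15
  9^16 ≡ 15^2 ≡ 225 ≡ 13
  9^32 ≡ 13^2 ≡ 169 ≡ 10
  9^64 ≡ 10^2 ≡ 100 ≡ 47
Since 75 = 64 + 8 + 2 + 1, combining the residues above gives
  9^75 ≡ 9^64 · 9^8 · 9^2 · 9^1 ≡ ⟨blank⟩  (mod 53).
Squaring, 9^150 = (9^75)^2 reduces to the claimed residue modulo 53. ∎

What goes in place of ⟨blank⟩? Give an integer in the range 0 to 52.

Multiply the listed residues: 47 · 15 · 28 · 9 = 705 → 19740 → 177660.
Reducing modulo 53: 177660 = 3352·53 + 4, so 9^75 ≡ 4.

4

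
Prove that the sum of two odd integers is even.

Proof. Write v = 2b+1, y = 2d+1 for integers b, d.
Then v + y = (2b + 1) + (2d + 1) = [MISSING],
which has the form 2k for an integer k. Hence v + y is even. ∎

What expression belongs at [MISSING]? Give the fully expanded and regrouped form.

2(b + d + 1)

(2b + 1) + (2d + 1) = 2b + 2d + 2
= 2(b + d + 1).
Since b + d + 1 is an integer, the sum is of the form 2k for an integer k.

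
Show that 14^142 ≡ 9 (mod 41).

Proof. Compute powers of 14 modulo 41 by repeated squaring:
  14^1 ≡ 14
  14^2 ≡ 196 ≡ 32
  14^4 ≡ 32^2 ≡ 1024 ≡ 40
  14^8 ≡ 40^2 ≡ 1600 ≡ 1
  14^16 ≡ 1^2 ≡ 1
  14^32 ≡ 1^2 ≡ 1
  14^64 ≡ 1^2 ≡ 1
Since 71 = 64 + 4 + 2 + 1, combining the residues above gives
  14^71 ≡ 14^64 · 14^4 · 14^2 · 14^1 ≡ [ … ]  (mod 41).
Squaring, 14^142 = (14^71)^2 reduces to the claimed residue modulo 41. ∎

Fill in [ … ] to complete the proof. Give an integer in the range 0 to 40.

3

Multiply the listed residues: 1 · 40 · 32 · 14 = 40 → 1280 → 17920.
Reducing modulo 41: 17920 = 437·41 + 3, so 14^71 ≡ 3.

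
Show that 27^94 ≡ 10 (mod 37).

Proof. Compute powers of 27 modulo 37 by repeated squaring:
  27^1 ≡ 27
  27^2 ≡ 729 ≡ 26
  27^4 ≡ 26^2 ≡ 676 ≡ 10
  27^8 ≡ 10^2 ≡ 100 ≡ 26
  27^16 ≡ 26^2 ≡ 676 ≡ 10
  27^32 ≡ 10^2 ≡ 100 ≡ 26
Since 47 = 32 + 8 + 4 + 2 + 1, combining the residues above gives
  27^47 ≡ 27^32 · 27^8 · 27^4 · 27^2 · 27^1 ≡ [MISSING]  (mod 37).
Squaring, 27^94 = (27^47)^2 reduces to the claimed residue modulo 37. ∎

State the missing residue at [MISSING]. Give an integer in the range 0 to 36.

11

27^32 · 27^8 · 27^4 · 27^2 · 27^1 ≡ 26 · 26 · 10 · 26 · 27 = 4745520.
4745520 mod 37 = 11, so 27^47 ≡ 11 (mod 37).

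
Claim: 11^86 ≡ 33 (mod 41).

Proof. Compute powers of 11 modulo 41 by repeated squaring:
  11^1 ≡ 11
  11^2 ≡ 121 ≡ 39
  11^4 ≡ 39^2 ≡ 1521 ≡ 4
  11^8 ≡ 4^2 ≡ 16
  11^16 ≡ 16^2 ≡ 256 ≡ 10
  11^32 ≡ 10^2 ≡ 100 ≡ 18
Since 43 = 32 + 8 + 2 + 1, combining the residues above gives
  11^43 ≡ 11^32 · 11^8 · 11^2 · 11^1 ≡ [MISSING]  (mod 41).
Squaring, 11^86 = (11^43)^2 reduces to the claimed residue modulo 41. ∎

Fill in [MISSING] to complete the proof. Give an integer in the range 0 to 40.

11^32 · 11^8 · 11^2 · 11^1 ≡ 18 · 16 · 39 · 11 = 123552.
123552 mod 41 = 19, so 11^43 ≡ 19 (mod 41).

19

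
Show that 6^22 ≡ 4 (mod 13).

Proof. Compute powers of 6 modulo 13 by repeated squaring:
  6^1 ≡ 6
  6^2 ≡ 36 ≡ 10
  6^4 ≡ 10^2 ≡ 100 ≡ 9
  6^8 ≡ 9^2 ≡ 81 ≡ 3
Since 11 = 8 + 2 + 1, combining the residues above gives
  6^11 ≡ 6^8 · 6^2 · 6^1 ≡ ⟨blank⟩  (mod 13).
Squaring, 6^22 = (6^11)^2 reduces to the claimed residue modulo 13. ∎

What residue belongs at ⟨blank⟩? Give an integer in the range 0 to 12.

11

6^8 · 6^2 · 6^1 ≡ 3 · 10 · 6 = 180.
180 mod 13 = 11, so 6^11 ≡ 11 (mod 13).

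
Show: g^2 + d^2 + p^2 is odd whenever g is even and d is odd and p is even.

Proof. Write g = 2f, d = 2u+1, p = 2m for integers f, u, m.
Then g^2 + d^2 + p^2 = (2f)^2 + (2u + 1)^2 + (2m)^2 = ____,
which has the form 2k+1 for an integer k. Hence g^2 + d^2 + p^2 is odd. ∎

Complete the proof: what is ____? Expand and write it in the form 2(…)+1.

2(2f^2 + 2m^2 + 2u^2 + 2u) + 1

(2f)^2 + (2u + 1)^2 + (2m)^2 = 4f^2 + 4m^2 + 4u^2 + 4u + 1
= 2(2f^2 + 2m^2 + 2u^2 + 2u) + 1.
Since 2f^2 + 2m^2 + 2u^2 + 2u is an integer, the sum of squares is of the form 2k+1 for an integer k.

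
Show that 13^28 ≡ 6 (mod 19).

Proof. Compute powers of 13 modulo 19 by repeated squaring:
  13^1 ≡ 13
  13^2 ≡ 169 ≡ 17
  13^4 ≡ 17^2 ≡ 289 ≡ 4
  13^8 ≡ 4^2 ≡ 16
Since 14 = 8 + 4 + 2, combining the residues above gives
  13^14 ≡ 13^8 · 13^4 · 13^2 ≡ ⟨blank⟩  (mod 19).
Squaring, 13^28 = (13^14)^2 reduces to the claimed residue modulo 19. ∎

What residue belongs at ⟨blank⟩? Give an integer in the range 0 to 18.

5

Multiply the listed residues: 16 · 4 · 17 = 64 → 1088.
Reducing modulo 19: 1088 = 57·19 + 5, so 13^14 ≡ 5.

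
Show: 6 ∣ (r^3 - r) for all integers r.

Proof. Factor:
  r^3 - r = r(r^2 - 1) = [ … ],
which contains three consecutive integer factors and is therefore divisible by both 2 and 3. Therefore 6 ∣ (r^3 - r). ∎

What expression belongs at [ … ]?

(r - 1)r(r + 1)

r(r^2 - 1) = r(r - 1)(r + 1) = (r - 1)r(r + 1).
These three factors are consecutive integers, so their product is divisible by 6.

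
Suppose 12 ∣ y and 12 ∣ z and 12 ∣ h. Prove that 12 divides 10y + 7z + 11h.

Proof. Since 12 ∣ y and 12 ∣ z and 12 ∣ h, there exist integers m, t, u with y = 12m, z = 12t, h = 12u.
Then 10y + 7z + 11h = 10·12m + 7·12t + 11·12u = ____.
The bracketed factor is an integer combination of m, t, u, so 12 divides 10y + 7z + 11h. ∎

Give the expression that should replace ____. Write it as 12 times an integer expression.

Pull the common 12 out of every term: 10·12m + 7·12t + 11·12u = 12(10m + 7t + 11u).
10m + 7t + 11u is an integer, which exhibits the divisibility.

12(10m + 7t + 11u)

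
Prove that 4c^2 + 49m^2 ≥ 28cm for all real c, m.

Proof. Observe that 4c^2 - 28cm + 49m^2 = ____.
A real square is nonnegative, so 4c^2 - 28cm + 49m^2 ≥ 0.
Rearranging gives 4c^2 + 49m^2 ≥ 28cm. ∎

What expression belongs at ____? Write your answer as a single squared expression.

(2c - 7m)^2

4c^2 - 28cm + 49m^2 is a perfect-square trinomial: the outer terms are (2c)^2 and (7m)^2, and the cross term is -2·2c·7m.
So 4c^2 - 28cm + 49m^2 = (2c - 7m)^2 ≥ 0.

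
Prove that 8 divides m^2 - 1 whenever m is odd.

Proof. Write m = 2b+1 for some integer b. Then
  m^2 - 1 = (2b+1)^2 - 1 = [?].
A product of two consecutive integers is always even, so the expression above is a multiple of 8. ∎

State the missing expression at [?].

4b(b + 1)

(2b+1)^2 - 1 = 4b^2 + 4b + 1 - 1 = 4b^2 + 4b = 4b(b+1).
Since b and b+1 are consecutive, b(b+1) is even, and 4·(even) is a multiple of 8.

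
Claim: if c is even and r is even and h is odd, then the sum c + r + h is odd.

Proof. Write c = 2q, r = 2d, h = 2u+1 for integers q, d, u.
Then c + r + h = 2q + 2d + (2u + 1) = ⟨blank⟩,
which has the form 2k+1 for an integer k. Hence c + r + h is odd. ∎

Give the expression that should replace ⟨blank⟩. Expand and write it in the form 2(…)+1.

2q + 2d + (2u + 1) = 2d + 2q + 2u + 1
= 2(d + q + u) + 1.
Since d + q + u is an integer, the sum is of the form 2k+1 for an integer k.

2(d + q + u) + 1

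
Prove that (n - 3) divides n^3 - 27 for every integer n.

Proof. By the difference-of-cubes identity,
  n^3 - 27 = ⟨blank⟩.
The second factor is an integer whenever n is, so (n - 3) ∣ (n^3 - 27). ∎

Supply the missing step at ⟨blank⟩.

Polynomial division of n^3 - 27 by n - 3 leaves remainder 0 and quotient n^2 + 3n + 9.
Hence n^3 - 27 = (n - 3)(n^2 + 3n + 9).

(n - 3)(n^2 + 3n + 9)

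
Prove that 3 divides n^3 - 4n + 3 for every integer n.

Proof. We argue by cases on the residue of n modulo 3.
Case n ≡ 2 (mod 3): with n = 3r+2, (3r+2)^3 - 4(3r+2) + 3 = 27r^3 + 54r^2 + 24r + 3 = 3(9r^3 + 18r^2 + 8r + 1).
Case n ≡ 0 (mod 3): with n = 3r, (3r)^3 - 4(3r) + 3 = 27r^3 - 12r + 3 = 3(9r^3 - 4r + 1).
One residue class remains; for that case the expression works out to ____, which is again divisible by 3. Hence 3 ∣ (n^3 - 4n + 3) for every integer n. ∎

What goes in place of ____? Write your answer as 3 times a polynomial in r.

3(9r^3 + 9r^2 - r)

The residues treated are {2, 0}, so the missing case is n ≡ 1 (mod 3); write n = 3r+1.
Then (3r+1)^3 - 4(3r+1) + 3 = 27r^3 + 27r^2 - 3r = 3(9r^3 + 9r^2 - r).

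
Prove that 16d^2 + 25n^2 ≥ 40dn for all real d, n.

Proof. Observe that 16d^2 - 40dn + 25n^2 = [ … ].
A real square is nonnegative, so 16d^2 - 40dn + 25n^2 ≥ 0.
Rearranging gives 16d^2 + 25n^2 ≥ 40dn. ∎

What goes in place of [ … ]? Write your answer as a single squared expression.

The leading and trailing coefficients are 4^2 and 5^2, and 40 = 2·4·5, so the trinomial is (4d - 5n)^2.
Hence 16d^2 - 40dn + 25n^2 ≥ 0.

(4d - 5n)^2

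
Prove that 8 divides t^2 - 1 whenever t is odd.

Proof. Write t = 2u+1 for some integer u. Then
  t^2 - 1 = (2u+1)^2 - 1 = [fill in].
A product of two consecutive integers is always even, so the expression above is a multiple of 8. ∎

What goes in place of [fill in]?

4u(u + 1)

(2u+1)^2 - 1 = 4u^2 + 4u + 1 - 1 = 4u^2 + 4u = 4u(u+1).
Since u and u+1 are consecutive, u(u+1) is even, and 4·(even) is a multiple of 8.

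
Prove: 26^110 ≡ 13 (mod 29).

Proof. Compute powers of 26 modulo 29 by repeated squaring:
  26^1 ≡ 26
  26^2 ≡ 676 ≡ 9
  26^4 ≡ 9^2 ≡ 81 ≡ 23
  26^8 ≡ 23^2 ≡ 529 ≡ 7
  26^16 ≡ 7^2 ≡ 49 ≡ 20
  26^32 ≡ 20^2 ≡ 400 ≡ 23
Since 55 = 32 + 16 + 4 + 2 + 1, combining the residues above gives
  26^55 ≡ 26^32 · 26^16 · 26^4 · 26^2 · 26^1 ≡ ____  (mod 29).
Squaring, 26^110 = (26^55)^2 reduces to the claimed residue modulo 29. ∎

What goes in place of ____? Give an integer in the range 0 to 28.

Multiply the listed residues: 23 · 20 · 23 · 9 · 26 = 460 → 10580 → 95220 → 2475720.
Reducing modulo 29: 2475720 = 85369·29 + 19, so 26^55 ≡ 19.

19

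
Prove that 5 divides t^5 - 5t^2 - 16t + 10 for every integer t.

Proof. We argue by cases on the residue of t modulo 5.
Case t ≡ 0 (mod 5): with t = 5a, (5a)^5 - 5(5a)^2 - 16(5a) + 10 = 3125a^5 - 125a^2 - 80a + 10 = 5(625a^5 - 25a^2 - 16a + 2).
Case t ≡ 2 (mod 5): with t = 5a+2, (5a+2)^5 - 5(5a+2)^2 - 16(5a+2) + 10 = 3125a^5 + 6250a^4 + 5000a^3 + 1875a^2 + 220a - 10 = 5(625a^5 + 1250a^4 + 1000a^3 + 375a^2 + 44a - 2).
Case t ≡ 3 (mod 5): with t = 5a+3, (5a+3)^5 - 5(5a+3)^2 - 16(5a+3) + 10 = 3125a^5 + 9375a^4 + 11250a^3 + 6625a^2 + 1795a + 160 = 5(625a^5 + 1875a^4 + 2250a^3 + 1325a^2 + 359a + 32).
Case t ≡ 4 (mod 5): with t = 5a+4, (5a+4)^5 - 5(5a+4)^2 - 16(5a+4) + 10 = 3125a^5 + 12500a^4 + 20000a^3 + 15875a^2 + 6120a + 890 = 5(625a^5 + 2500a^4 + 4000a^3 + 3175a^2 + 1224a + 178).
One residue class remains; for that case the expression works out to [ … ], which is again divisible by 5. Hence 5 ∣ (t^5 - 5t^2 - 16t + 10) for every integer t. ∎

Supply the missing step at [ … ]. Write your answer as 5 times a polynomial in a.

5(625a^5 + 625a^4 + 250a^3 + 25a^2 - 21a - 2)

Only t ≡ 1 (mod 5) is unaccounted for. Put t = 5a+1:
(5a+1)^5 - 5(5a+1)^2 - 16(5a+1) + 10 expands to 3125a^5 + 3125a^4 + 1250a^3 + 125a^2 - 105a - 10,
and factoring out 5 leaves 5(625a^5 + 625a^4 + 250a^3 + 25a^2 - 21a - 2).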